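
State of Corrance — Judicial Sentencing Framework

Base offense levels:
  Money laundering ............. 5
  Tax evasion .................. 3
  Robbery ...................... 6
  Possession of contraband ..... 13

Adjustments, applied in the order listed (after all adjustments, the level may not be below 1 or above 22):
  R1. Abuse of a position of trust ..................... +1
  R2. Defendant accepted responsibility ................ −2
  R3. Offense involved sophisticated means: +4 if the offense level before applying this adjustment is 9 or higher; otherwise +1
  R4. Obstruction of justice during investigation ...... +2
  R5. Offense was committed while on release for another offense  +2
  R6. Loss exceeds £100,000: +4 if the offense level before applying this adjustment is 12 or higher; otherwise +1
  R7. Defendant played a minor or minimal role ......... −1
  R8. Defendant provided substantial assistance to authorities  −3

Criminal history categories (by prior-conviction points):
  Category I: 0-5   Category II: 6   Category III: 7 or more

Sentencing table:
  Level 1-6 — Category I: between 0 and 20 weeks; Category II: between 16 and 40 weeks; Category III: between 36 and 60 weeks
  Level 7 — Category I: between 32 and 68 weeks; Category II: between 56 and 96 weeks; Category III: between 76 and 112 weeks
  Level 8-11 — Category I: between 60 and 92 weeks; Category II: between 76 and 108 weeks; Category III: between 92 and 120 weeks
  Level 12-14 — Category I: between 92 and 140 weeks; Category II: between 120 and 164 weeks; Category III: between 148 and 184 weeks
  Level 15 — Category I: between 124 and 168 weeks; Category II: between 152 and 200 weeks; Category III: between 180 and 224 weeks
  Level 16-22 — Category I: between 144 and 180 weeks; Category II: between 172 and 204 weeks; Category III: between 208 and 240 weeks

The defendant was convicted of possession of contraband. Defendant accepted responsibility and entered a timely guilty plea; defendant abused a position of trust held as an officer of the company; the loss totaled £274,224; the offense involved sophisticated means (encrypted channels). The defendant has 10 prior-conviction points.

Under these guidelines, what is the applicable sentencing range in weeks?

208-240 weeks

Base offense level for possession of contraband: 13.
R1 applies: 13 + 1 = 14.
R2 applies: 14 − 2 = 12.
R3 applies (level before this adjustment is 12 ≥ 9, so +4): 12 + 4 = 16.
R4 does not apply.
R5 does not apply.
R6 applies (level before this adjustment is 16 ≥ 12, so +4): 16 + 4 = 20.
R8 does not apply.
Final offense level: 20.
Criminal history: 10 prior points → Category III (7+).
Level 20 falls in the 16-22 band.
Grid: Level 16-22 × Category III = 208-240 weeks.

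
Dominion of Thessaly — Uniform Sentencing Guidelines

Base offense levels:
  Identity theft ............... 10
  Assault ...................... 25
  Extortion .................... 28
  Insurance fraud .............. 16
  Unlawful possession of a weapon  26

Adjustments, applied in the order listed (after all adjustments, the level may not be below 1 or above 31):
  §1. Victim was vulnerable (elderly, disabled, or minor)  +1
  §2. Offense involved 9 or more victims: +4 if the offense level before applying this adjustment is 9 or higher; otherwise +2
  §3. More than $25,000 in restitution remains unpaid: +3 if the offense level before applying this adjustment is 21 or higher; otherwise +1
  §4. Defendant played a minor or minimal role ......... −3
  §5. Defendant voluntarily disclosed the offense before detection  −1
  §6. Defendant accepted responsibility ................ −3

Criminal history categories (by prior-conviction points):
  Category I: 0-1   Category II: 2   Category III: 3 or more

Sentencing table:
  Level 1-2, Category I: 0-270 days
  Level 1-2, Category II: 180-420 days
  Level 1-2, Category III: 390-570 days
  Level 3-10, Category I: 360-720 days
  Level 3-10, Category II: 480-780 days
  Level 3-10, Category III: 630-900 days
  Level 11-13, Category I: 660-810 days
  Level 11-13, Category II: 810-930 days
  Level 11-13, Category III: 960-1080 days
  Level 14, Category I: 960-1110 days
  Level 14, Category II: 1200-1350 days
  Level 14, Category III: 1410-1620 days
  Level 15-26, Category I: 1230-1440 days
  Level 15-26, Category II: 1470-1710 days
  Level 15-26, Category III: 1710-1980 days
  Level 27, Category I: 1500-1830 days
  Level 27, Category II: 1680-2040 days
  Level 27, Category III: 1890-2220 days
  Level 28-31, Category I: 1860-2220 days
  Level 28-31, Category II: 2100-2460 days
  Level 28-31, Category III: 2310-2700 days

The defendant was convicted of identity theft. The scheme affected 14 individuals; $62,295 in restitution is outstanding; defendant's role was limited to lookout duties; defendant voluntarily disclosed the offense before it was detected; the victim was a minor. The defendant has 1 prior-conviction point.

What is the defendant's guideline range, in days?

Base offense level for identity theft: 10.
§1 applies: 10 + 1 = 11.
§2 applies (level before this adjustment is 11 ≥ 9, so +4): 11 + 4 = 15.
§3 applies (level before this adjustment is 15 < 21, so +1): 15 + 1 = 16.
§4 applies: 16 − 3 = 13.
§5 applies: 13 − 1 = 12.
§6 does not apply.
Final offense level: 12.
Criminal history: 1 prior point → Category I (0-1).
Level 12 falls in the 11-13 band.
Grid: Level 11-13 × Category I = 660-810 days.

660-810 days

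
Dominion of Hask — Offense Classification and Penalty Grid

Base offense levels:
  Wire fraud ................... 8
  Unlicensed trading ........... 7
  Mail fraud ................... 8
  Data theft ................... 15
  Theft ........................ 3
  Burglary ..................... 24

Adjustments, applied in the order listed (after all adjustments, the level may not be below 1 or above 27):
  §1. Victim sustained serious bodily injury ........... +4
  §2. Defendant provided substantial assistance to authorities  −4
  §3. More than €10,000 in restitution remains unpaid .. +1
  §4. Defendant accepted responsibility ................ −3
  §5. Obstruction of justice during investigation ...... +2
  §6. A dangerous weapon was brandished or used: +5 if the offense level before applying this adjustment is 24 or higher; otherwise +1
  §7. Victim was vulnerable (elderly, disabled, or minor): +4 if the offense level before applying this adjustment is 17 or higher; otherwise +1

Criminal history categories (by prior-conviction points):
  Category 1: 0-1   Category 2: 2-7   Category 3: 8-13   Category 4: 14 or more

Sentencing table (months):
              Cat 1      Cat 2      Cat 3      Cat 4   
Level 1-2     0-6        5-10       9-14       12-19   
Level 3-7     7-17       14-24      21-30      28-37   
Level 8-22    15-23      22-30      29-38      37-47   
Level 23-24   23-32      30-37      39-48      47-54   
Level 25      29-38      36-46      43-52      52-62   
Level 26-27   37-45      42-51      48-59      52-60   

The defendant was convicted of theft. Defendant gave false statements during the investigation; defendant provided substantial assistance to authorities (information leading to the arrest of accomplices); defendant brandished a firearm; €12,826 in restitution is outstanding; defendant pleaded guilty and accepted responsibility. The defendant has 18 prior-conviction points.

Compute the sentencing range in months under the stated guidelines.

12-19 months

Base offense level for theft: 3.
§2 applies: 3 − 4 = -1.
§3 applies: -1 + 1 = 0.
§4 applies: 0 − 3 = -3.
§5 applies: -3 + 2 = -1.
§6 applies (level before this adjustment is -1 < 24, so +1): -1 + 1 = 0.
Level 0 is below the minimum of 1; floored at 1.
Final offense level: 1.
Criminal history: 18 prior points → Category 4 (14+).
Level 1 falls in the 1-2 band.
Grid: Level 1-2 × Category 4 = 12-19 months.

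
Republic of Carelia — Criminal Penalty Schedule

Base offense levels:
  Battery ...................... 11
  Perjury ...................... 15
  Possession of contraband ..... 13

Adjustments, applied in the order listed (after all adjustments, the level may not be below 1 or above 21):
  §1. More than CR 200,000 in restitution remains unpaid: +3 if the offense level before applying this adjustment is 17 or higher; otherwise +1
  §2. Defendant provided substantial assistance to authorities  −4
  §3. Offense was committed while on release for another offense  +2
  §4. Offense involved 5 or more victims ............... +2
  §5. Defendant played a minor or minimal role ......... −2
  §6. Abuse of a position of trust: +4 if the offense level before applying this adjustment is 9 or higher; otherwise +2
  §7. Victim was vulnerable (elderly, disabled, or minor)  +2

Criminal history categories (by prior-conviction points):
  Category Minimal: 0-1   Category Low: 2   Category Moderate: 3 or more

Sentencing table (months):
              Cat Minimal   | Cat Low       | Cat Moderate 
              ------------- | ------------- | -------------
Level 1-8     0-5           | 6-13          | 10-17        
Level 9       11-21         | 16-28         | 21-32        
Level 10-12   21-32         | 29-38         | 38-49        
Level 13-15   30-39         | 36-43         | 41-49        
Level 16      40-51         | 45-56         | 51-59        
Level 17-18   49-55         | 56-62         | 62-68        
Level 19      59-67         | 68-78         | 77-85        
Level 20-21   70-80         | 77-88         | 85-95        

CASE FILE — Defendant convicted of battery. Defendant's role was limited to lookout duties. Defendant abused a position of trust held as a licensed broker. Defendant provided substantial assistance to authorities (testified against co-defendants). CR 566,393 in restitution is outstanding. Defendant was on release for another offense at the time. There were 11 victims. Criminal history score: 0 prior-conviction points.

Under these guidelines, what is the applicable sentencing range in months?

30-39 months

Base offense level for battery: 11.
§1 applies (level before this adjustment is 11 < 17, so +1): 11 + 1 = 12.
§2 applies: 12 − 4 = 8.
§3 applies: 8 + 2 = 10.
§4 applies: 10 + 2 = 12.
§5 applies: 12 − 2 = 10.
§6 applies (level before this adjustment is 10 ≥ 9, so +4): 10 + 4 = 14.
Final offense level: 14.
Criminal history: 0 prior points → Category Minimal (0-1).
Level 14 falls in the 13-15 band.
Grid: Level 13-15 × Category Minimal = 30-39 months.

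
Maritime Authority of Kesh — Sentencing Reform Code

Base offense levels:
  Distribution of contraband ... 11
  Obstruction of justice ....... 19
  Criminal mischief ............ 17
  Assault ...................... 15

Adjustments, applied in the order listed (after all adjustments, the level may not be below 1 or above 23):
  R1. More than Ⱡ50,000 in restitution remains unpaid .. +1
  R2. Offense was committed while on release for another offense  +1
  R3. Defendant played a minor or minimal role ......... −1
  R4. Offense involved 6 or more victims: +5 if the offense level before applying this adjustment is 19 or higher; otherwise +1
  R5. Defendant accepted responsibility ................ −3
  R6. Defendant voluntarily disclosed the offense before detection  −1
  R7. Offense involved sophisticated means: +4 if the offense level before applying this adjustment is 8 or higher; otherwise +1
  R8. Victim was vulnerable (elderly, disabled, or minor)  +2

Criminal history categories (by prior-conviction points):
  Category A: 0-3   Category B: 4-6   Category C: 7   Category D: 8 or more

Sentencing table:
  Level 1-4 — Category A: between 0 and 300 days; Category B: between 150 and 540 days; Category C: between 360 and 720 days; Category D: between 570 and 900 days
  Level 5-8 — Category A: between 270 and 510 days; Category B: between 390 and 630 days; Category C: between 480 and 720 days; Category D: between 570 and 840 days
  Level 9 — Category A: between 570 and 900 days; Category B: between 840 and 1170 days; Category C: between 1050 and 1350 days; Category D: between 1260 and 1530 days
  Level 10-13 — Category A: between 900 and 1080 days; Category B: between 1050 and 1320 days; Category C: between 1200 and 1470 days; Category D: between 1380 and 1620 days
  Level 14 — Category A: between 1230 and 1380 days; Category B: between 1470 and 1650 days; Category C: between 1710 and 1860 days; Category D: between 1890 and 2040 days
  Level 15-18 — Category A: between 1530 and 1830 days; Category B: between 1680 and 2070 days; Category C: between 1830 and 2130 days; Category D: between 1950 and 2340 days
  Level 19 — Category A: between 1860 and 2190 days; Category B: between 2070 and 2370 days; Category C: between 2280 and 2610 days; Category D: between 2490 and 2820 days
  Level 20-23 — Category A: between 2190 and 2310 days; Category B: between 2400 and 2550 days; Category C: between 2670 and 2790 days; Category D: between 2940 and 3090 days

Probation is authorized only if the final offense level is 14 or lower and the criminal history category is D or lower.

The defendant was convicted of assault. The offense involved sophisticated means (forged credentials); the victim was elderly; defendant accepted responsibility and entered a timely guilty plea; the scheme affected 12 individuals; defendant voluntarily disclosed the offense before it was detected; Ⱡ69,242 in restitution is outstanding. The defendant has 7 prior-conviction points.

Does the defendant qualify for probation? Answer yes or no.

No

Base offense level for assault: 15.
R1 applies: 15 + 1 = 16.
R4 applies (level before this adjustment is 16 < 19, so +1): 16 + 1 = 17.
R5 applies: 17 − 3 = 14.
R6 applies: 14 − 1 = 13.
R7 applies (level before this adjustment is 13 ≥ 8, so +4): 13 + 4 = 17.
R8 applies: 17 + 2 = 19.
Final offense level: 19.
Criminal history: 7 prior points → Category C (7).
Level 19 falls in the 19 band.
Grid: Level 19 × Category C = 2280-2610 days.
Probation check: level 19 > 14 and category C ≤ D → not eligible.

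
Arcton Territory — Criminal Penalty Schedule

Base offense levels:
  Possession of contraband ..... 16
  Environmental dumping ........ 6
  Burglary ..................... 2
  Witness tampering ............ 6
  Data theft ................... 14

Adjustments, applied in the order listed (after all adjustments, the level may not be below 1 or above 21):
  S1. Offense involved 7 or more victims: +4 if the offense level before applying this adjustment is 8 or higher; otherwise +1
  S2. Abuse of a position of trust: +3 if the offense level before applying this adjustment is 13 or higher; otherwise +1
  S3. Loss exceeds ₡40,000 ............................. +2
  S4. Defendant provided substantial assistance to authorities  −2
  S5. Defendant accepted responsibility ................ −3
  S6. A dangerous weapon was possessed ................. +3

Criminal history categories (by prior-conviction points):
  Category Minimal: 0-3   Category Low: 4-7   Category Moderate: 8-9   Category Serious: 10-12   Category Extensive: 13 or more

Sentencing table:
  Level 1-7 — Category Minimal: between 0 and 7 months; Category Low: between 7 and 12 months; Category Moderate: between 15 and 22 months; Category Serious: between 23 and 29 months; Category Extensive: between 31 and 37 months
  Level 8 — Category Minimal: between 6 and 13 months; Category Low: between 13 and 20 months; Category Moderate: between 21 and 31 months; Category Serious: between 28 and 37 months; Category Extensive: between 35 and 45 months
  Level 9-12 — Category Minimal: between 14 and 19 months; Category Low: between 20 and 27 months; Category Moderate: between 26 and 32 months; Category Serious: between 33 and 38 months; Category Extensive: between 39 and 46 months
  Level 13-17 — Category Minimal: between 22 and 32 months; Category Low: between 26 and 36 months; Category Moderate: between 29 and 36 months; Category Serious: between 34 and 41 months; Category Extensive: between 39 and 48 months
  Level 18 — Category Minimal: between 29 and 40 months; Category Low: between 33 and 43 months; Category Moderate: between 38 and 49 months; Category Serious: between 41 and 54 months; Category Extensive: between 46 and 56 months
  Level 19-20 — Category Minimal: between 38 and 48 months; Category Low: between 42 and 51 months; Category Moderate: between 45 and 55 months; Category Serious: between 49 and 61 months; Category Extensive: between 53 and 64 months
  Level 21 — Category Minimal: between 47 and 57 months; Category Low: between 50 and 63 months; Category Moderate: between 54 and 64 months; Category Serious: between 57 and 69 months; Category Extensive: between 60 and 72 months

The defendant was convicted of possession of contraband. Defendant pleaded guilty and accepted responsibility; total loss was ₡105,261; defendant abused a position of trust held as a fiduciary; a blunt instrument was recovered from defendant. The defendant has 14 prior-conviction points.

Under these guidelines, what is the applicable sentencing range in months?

Base offense level for possession of contraband: 16.
S2 applies (level before this adjustment is 16 ≥ 13, so +3): 16 + 3 = 19.
S3 applies: 19 + 2 = 21.
S4 does not apply.
S5 applies: 21 − 3 = 18.
S6 applies: 18 + 3 = 21.
Final offense level: 21.
Criminal history: 14 prior points → Category Extensive (13+).
Level 21 falls in the 21 band.
Grid: Level 21 × Category Extensive = 60-72 months.

60-72 months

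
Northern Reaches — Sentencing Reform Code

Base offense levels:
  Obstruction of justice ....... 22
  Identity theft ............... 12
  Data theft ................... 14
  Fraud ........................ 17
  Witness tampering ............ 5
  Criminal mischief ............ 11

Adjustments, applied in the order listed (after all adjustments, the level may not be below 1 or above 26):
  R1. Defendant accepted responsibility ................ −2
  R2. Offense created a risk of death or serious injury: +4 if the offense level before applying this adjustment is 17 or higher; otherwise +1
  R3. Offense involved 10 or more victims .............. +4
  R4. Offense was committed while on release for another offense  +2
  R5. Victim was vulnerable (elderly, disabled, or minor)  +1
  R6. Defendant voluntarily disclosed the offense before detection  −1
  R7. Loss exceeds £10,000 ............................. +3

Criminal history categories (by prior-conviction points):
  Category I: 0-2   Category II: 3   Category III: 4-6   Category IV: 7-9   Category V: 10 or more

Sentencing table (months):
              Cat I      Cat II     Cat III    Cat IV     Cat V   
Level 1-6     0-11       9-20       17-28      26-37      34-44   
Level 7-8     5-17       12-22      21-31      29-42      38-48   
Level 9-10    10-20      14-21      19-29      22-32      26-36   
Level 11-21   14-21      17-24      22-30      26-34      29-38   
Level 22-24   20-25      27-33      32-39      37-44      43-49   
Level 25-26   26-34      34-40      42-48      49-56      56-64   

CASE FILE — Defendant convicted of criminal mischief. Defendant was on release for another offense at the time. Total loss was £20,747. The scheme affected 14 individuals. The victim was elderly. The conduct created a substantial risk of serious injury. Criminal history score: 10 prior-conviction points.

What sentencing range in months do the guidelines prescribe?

43-49 months

Base offense level for criminal mischief: 11.
R1 does not apply.
R2 applies (level before this adjustment is 11 < 17, so +1): 11 + 1 = 12.
R3 applies: 12 + 4 = 16.
R4 applies: 16 + 2 = 18.
R5 applies: 18 + 1 = 19.
R6 does not apply.
R7 applies: 19 + 3 = 22.
Final offense level: 22.
Criminal history: 10 prior points → Category V (10+).
Level 22 falls in the 22-24 band.
Grid: Level 22-24 × Category V = 43-49 months.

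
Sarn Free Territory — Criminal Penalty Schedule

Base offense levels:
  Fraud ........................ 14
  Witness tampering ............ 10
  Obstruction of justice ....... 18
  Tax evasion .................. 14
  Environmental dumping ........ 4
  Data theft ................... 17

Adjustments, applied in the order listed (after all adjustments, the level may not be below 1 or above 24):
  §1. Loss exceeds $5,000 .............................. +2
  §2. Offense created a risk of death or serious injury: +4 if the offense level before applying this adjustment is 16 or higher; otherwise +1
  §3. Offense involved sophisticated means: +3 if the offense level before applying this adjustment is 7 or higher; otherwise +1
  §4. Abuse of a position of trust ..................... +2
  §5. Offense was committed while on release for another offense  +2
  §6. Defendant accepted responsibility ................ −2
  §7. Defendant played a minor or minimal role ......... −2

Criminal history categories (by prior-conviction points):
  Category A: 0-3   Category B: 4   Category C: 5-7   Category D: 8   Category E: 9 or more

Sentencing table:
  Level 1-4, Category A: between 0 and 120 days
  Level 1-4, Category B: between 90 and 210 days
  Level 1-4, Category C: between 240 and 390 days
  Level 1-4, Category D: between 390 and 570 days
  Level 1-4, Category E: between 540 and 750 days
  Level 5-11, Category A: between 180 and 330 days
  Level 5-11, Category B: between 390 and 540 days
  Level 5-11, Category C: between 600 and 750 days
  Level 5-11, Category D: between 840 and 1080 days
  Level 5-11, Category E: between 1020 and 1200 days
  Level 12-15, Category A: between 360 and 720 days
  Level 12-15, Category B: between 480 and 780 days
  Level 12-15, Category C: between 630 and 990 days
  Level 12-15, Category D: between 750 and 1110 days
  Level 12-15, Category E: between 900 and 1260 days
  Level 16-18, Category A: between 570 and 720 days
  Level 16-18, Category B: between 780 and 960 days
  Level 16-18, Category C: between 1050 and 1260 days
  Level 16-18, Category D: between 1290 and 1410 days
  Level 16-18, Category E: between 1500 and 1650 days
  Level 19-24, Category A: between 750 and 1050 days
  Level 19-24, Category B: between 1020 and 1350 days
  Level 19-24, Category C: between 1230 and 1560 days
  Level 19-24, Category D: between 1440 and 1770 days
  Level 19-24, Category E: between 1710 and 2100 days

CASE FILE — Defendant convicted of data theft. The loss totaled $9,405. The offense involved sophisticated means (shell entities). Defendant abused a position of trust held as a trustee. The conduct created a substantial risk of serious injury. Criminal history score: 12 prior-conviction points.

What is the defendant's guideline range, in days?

1710-2100 days

Base offense level for data theft: 17.
§1 applies: 17 + 2 = 19.
§2 applies (level before this adjustment is 19 ≥ 16, so +4): 19 + 4 = 23.
§3 applies (level before this adjustment is 23 ≥ 7, so +3): 23 + 3 = 26.
§4 applies: 26 + 2 = 28.
§6 does not apply.
§7 does not apply.
Level 28 exceeds the maximum of 24; capped at 24.
Final offense level: 24.
Criminal history: 12 prior points → Category E (9+).
Level 24 falls in the 19-24 band.
Grid: Level 19-24 × Category E = 1710-2100 days.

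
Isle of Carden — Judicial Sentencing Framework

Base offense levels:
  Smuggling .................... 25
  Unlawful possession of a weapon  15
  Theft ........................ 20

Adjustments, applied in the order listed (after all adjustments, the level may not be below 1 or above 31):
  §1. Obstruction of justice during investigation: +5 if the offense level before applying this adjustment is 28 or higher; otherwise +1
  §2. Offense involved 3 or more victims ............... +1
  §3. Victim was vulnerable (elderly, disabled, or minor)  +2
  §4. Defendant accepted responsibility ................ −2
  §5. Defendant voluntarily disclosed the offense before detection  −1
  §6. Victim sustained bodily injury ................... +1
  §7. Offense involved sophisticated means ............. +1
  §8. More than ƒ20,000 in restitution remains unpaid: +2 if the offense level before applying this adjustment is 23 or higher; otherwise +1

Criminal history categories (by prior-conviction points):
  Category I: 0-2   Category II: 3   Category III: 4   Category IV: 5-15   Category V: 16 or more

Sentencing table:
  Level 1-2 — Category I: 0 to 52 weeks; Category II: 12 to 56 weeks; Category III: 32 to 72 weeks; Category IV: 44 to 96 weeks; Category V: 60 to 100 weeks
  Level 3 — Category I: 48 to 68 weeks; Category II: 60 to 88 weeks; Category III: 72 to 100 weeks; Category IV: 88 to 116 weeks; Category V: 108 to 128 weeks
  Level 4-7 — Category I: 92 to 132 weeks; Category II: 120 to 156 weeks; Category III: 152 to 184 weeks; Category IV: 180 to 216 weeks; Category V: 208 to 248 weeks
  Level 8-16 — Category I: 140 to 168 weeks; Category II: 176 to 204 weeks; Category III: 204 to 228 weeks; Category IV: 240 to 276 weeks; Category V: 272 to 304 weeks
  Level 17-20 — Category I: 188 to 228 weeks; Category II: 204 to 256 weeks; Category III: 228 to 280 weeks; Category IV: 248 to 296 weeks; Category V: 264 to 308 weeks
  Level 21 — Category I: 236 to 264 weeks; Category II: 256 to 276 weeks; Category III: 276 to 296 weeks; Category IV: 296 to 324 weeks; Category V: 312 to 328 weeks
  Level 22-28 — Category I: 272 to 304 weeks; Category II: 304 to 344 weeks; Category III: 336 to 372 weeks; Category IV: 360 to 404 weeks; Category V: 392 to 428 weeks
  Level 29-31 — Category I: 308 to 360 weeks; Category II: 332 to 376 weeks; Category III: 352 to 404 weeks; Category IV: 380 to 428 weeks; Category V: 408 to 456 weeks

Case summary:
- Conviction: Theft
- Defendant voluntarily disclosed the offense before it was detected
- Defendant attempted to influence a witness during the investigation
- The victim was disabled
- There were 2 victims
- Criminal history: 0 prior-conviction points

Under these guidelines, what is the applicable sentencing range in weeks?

Base offense level for theft: 20.
§1 applies (level before this adjustment is 20 < 28, so +1): 20 + 1 = 21.
§3 applies: 21 + 2 = 23.
§5 applies: 23 − 1 = 22.
§7 does not apply.
Final offense level: 22.
Criminal history: 0 prior points → Category I (0-2).
Level 22 falls in the 22-28 band.
Grid: Level 22-28 × Category I = 272-304 weeks.

272-304 weeks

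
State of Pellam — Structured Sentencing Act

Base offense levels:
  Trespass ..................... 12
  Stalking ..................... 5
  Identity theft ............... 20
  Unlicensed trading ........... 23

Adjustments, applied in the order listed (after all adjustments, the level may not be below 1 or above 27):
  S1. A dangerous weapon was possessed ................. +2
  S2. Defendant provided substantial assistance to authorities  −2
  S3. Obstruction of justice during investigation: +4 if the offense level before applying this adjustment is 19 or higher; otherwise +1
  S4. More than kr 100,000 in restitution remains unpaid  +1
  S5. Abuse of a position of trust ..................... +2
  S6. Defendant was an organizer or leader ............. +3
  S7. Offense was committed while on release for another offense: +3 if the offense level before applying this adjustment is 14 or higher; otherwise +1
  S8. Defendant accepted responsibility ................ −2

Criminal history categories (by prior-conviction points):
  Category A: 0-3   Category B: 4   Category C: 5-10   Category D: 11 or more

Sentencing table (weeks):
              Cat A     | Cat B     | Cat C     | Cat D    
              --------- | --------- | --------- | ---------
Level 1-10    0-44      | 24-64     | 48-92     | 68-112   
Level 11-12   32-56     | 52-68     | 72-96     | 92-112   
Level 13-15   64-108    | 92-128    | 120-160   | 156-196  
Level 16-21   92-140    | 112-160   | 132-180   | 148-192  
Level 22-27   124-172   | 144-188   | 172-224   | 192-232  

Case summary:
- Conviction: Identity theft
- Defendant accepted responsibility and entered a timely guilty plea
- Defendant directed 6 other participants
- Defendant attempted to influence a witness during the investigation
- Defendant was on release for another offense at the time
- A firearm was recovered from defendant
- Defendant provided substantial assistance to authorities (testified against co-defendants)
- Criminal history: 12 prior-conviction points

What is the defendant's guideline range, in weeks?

Base offense level for identity theft: 20.
S1 applies: 20 + 2 = 22.
S2 applies: 22 − 2 = 20.
S3 applies (level before this adjustment is 20 ≥ 19, so +4): 20 + 4 = 24.
S4 does not apply.
S6 applies: 24 + 3 = 27.
S7 applies (level before this adjustment is 27 ≥ 14, so +3): 27 + 3 = 30.
S8 applies: 30 − 2 = 28.
Level 28 exceeds the maximum of 27; capped at 27.
Final offense level: 27.
Criminal history: 12 prior points → Category D (11+).
Level 27 falls in the 22-27 band.
Grid: Level 22-27 × Category D = 192-232 weeks.

192-232 weeks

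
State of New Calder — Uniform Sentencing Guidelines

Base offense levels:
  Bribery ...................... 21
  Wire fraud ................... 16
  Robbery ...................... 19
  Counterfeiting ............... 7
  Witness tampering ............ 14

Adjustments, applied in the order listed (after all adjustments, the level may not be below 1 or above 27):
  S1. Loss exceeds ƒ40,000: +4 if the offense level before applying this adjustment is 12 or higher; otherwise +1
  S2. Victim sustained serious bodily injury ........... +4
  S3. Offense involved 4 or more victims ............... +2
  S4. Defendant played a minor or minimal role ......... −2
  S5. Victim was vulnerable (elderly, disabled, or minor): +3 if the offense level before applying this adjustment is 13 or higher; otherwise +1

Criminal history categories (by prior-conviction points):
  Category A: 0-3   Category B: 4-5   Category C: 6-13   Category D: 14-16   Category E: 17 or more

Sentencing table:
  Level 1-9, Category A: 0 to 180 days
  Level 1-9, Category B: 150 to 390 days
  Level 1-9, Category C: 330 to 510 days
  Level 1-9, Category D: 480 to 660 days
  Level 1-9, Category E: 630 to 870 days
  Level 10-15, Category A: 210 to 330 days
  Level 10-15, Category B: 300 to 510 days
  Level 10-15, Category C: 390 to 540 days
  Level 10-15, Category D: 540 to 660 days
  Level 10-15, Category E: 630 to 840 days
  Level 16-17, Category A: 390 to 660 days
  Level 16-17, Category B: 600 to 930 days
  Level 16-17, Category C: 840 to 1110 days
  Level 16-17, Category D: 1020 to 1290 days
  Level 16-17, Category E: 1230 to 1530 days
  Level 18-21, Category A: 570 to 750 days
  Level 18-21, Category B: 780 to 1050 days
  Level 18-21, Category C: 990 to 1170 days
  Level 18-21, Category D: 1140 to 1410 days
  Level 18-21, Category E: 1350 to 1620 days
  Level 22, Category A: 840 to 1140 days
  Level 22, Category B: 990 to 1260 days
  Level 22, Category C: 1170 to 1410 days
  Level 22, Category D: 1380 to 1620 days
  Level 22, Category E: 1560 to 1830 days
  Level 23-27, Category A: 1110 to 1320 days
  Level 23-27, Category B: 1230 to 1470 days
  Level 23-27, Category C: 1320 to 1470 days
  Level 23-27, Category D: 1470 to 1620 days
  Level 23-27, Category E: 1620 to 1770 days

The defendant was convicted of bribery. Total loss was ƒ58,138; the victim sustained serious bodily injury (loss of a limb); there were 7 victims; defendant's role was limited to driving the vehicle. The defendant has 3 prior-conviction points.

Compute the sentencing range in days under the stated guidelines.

Base offense level for bribery: 21.
S1 applies (level before this adjustment is 21 ≥ 12, so +4): 21 + 4 = 25.
S2 applies: 25 + 4 = 29.
S3 applies: 29 + 2 = 31.
S4 applies: 31 − 2 = 29.
S5 does not apply.
Level 29 exceeds the maximum of 27; capped at 27.
Final offense level: 27.
Criminal history: 3 prior points → Category A (0-3).
Level 27 falls in the 23-27 band.
Grid: Level 23-27 × Category A = 1110-1320 days.

1110-1320 days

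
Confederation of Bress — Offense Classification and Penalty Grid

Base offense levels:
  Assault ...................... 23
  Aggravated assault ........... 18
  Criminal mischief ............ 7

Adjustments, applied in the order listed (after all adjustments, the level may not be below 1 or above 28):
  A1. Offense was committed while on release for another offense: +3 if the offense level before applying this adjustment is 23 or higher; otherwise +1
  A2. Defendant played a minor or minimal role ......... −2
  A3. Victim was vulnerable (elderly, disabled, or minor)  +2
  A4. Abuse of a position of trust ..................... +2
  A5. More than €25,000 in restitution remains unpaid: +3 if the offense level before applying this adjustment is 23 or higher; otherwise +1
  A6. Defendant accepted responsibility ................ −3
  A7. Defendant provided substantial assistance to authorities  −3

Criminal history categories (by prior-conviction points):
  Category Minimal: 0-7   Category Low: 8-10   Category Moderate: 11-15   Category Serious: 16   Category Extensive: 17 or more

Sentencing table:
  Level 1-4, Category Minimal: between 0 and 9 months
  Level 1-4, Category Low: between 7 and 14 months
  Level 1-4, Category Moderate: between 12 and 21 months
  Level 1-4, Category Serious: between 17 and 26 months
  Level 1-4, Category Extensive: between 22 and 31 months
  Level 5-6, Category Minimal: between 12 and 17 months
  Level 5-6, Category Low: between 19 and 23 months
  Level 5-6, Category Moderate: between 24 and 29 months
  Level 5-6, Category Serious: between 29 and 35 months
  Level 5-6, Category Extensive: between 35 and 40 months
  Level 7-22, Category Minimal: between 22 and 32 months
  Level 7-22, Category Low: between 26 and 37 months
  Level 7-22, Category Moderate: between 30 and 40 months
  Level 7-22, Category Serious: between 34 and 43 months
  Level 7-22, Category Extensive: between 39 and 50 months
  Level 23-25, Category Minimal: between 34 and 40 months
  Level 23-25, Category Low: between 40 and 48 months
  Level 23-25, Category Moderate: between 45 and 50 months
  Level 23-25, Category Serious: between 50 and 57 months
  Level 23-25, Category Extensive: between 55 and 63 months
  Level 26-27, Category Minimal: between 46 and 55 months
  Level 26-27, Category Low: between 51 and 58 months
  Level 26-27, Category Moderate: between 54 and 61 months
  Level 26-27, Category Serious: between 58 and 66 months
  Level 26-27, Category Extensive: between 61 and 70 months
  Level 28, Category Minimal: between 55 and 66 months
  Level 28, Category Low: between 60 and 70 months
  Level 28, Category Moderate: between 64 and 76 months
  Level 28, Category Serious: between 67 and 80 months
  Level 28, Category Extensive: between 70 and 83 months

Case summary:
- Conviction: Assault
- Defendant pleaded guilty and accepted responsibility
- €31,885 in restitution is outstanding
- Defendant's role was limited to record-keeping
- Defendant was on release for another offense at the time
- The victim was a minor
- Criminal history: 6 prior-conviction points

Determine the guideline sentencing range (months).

46-55 months

Base offense level for assault: 23.
A1 applies (level before this adjustment is 23 ≥ 23, so +3): 23 + 3 = 26.
A2 applies: 26 − 2 = 24.
A3 applies: 24 + 2 = 26.
A5 applies (level before this adjustment is 26 ≥ 23, so +3): 26 + 3 = 29.
A6 applies: 29 − 3 = 26.
Final offense level: 26.
Criminal history: 6 prior points → Category Minimal (0-7).
Level 26 falls in the 26-27 band.
Grid: Level 26-27 × Category Minimal = 46-55 months.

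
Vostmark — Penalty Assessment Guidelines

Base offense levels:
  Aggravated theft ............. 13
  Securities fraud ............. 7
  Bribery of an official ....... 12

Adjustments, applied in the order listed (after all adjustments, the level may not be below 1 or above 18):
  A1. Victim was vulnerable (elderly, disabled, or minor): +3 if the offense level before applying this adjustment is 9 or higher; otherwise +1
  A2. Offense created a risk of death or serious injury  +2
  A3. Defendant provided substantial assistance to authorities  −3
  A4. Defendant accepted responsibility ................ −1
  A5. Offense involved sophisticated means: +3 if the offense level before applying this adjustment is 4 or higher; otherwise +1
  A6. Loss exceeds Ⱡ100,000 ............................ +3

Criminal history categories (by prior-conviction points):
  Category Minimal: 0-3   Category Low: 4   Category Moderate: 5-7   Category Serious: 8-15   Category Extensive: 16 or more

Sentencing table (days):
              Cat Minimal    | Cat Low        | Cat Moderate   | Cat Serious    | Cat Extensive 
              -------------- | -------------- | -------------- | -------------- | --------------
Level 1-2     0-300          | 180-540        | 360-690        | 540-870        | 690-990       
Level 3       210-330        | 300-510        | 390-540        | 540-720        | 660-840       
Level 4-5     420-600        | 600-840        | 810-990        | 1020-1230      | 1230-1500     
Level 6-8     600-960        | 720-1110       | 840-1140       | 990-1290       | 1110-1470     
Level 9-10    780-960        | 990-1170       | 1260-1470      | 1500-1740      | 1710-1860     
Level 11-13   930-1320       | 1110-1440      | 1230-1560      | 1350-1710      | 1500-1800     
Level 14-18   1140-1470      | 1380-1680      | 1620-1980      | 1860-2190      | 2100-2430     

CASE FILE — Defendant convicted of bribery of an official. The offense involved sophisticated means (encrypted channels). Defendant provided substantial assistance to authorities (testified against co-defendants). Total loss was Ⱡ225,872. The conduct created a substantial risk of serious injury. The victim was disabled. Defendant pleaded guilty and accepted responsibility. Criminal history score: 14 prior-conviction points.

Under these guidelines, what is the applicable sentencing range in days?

Base offense level for bribery of an official: 12.
A1 applies (level before this adjustment is 12 ≥ 9, so +3): 12 + 3 = 15.
A2 applies: 15 + 2 = 17.
A3 applies: 17 − 3 = 14.
A4 applies: 14 − 1 = 13.
A5 applies (level before this adjustment is 13 ≥ 4, so +3): 13 + 3 = 16.
A6 applies: 16 + 3 = 19.
Level 19 exceeds the maximum of 18; capped at 18.
Final offense level: 18.
Criminal history: 14 prior points → Category Serious (8-15).
Level 18 falls in the 14-18 band.
Grid: Level 14-18 × Category Serious = 1860-2190 days.

1860-2190 days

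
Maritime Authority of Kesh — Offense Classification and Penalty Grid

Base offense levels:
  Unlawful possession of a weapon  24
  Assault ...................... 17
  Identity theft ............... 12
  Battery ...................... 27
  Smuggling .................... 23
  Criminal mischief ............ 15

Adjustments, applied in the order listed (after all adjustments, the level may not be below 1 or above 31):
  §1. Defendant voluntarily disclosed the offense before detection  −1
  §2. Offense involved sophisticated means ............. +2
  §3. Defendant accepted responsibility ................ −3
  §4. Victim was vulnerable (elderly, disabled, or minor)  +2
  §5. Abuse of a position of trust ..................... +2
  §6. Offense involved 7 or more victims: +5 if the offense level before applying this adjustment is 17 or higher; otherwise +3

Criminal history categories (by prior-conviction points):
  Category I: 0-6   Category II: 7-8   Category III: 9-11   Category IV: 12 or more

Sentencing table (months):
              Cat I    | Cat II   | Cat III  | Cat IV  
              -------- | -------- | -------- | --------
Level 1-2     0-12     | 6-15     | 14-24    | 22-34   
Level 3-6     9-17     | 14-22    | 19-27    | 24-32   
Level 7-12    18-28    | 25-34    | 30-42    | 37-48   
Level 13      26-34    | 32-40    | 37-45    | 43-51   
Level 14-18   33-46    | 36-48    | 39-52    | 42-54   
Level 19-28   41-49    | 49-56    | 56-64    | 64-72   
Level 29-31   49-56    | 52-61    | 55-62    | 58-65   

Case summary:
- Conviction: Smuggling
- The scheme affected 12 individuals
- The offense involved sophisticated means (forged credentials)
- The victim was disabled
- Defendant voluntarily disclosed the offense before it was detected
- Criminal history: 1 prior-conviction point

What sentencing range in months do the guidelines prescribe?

Base offense level for smuggling: 23.
§1 applies: 23 − 1 = 22.
§2 applies: 22 + 2 = 24.
§4 applies: 24 + 2 = 26.
§5 does not apply.
§6 applies (level before this adjustment is 26 ≥ 17, so +5): 26 + 5 = 31.
Final offense level: 31.
Criminal history: 1 prior point → Category I (0-6).
Level 31 falls in the 29-31 band.
Grid: Level 29-31 × Category I = 49-56 months.

49-56 months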